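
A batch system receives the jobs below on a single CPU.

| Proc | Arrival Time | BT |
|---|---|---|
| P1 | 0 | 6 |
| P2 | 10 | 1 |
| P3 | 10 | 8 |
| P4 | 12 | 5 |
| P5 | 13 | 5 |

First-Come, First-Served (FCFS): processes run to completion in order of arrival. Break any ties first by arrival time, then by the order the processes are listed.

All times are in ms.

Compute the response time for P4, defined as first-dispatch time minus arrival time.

Schedule: | P1 0-6 | idle 6-10 | P2 10-11 | P3 11-19 | P4 19-24 | P5 24-29 |
Completion: P1=6  P2=11  P3=19  P4=24  P5=29
Turnaround (C−A): P1=6  P2=1  P3=9  P4=12  P5=16
Response(P4) = first start − arrival = 19 − 12 = 7

7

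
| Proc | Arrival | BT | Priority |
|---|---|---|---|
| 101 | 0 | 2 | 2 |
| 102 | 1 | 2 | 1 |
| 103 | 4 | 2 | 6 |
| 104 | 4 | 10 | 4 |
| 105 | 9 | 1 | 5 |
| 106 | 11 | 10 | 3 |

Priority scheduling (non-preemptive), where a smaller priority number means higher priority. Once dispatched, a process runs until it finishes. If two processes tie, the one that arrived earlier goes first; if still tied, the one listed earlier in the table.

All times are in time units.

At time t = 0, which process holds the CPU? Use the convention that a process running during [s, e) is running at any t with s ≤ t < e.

Gantt: | 101 0-2 | 102 2-4 | 104 4-14 | 106 14-24 | 105 24-25 | 103 25-27 |
Completion: 101=2  102=4  103=27  104=14  105=25  106=24
Turnaround (C−A): 101=2  102=3  103=23  104=10  105=16  106=13

101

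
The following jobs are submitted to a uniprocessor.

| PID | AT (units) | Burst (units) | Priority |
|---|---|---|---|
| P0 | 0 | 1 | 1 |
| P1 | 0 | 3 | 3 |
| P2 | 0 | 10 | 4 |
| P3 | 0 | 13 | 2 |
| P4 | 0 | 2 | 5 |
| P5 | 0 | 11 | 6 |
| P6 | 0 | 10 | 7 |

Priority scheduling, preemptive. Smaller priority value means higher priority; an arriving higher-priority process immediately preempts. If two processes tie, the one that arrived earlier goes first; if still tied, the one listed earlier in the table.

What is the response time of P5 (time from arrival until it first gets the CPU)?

29

Schedule: | P0 0-1 | P3 1-14 | P1 14-17 | P2 17-27 | P4 27-29 | P5 29-40 | P6 40-50 |
Completion: P0=1  P1=17  P2=27  P3=14  P4=29  P5=40  P6=50
Turnaround (C−A): P0=1  P1=17  P2=27  P3=14  P4=29  P5=40  P6=50
Response(P5) = first start − arrival = 29 − 0 = 29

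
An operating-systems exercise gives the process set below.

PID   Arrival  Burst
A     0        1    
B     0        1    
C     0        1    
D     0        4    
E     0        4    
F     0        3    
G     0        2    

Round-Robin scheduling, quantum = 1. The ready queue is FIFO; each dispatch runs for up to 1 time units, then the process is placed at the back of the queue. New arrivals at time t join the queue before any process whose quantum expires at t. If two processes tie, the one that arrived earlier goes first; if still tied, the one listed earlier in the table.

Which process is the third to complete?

C

Schedule: | A 0-1 | B 1-2 | C 2-3 | D 3-4 | E 4-5 | F 5-6 | G 6-7 | D 7-8 | E 8-9 | F 9-10 | G 10-11 | D 11-12 | E 12-13 | F 13-14 | D 14-15 | E 15-16 |
Completion: A=1  B=2  C=3  D=15  E=16  F=14  G=11
Turnaround (C−A): A=1  B=2  C=3  D=15  E=16  F=14  G=11
Finish order: A → B → C → G → F → D → E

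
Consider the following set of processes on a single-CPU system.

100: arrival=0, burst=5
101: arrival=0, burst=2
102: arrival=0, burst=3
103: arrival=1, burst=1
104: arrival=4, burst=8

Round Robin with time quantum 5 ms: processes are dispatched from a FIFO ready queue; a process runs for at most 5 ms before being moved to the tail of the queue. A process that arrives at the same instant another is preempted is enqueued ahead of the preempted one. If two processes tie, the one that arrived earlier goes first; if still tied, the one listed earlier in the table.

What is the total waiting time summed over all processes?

28

Timeline: | 100 0-5 | 101 5-7 | 102 7-10 | 103 10-11 | 104 11-19 |
Completion: 100=5  101=7  102=10  103=11  104=19
Waiting = turnaround − burst: 100=0, 101=5, 102=7, 103=9, 104=7
Total waiting = 0 + 5 + 7 + 9 + 7 = 28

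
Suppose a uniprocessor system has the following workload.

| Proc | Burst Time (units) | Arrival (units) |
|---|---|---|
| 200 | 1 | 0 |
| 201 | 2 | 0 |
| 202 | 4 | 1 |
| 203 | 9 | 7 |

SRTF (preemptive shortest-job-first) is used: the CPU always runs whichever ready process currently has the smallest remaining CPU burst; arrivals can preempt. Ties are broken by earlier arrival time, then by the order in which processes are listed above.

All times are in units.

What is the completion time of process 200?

1

Schedule: | 200 0-1 | 201 1-3 | 202 3-7 | 203 7-16 |
Completion: 200=1  201=3  202=7  203=16
Turnaround (C−A): 200=1  201=3  202=6  203=9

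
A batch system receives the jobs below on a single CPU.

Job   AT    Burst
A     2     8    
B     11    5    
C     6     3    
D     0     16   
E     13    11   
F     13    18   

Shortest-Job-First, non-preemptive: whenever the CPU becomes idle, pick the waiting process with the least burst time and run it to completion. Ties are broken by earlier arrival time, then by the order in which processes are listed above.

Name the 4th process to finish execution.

A

Timeline: | D 0-16 | C 16-19 | B 19-24 | A 24-32 | E 32-43 | F 43-61 |
Completion: A=32  B=24  C=19  D=16  E=43  F=61
Turnaround (C−A): A=30  B=13  C=13  D=16  E=30  F=48
Finish order: D → C → B → A → E → F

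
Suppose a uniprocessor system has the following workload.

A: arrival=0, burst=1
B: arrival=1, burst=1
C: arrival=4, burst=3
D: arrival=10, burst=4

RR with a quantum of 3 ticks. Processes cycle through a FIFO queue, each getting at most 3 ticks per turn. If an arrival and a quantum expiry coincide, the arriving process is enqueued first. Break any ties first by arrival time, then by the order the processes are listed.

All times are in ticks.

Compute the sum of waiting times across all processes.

Schedule: | A 0-1 | B 1-2 | idle 2-4 | C 4-7 | idle 7-10 | D 10-14 |
Completion: A=1  B=2  C=7  D=14
Turnaround (C−A): A=1  B=1  C=3  D=4
Waiting = turnaround − burst: A=0, B=0, C=0, D=0
Total waiting = 0 + 0 + 0 + 0 = 0

0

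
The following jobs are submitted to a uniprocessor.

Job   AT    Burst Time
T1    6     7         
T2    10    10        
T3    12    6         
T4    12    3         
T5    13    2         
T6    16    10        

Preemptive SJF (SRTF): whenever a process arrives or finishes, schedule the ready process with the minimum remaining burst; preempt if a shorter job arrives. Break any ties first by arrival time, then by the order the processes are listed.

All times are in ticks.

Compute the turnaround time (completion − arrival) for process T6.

28

Schedule: | idle 0-6 | T1 6-13 | T5 13-15 | T4 15-18 | T3 18-24 | T2 24-34 | T6 34-44 |
Completion: T1=13  T2=34  T3=24  T4=18  T5=15  T6=44
Turnaround (C−A): T1=7  T2=24  T3=12  T4=6  T5=2  T6=28
Turnaround(T6) = completion − arrival = 44 − 16 = 28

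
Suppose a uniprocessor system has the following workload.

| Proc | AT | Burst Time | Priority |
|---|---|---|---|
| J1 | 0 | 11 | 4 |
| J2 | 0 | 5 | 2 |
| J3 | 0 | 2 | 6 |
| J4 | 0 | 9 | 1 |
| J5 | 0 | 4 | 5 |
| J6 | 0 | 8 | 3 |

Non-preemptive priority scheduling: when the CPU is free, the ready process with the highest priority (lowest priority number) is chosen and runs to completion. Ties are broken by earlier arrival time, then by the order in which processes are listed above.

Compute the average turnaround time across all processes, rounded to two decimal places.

25.67

Timeline: | J4 0-9 | J2 9-14 | J6 14-22 | J1 22-33 | J5 33-37 | J3 37-39 |
Completion: J1=33  J2=14  J3=39  J4=9  J5=37  J6=22
Turnaround (C−A): J1=33  J2=14  J3=39  J4=9  J5=37  J6=22
Turnaround times: J1=33, J2=14, J3=39, J4=9, J5=37, J6=22
Average turnaround = (33+14+39+9+37+22) / 6 = 154/6 = 25.67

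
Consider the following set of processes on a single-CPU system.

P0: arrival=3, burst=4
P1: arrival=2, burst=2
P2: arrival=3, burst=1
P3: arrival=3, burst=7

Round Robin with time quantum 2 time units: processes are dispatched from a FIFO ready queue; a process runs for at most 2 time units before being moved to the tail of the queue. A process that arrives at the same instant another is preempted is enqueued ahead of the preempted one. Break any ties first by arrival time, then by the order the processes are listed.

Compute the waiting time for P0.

4

Gantt: | idle 0-2 | P1 2-4 | P0 4-6 | P2 6-7 | P3 7-9 | P0 9-11 | P3 11-16 |
Completion: P0=11  P1=4  P2=7  P3=16
Turnaround (C−A): P0=8  P1=2  P2=4  P3=13
Waiting(P0) = turnaround − burst = 8 − 4 = 4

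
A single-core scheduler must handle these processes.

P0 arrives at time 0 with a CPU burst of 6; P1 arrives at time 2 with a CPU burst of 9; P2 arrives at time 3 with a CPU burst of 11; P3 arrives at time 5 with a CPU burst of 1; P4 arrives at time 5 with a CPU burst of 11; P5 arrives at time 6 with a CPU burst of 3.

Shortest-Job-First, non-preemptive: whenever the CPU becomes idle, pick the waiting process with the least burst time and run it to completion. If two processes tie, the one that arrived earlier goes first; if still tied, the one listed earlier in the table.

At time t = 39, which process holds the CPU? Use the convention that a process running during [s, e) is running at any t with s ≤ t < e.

P4

Timeline: | P0 0-6 | P3 6-7 | P5 7-10 | P1 10-19 | P2 19-30 | P4 30-41 |
Completion: P0=6  P1=19  P2=30  P3=7  P4=41  P5=10
Turnaround (C−A): P0=6  P1=17  P2=27  P3=2  P4=36  P5=4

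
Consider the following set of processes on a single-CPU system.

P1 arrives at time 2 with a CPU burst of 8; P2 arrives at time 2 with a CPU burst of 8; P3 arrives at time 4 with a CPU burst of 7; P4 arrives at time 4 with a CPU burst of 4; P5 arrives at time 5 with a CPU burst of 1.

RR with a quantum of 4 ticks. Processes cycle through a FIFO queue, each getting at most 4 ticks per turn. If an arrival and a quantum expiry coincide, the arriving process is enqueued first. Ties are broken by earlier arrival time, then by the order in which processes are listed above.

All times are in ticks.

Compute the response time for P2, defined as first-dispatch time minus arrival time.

4

Timeline: | idle 0-2 | P1 2-6 | P2 6-10 | P3 10-14 | P4 14-18 | P5 18-19 | P1 19-23 | P2 23-27 | P3 27-30 |
Completion: P1=23  P2=27  P3=30  P4=18  P5=19
Turnaround (C−A): P1=21  P2=25  P3=26  P4=14  P5=14
Response(P2) = first start − arrival = 6 − 2 = 4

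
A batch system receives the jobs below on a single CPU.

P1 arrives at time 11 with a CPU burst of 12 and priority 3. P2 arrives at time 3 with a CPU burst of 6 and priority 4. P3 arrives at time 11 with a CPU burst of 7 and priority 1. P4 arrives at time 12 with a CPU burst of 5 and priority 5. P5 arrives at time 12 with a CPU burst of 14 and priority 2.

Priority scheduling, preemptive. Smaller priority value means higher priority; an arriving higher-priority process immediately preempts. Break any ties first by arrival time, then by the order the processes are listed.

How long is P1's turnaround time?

33

Timeline: | idle 0-3 | P2 3-9 | idle 9-11 | P3 11-18 | P5 18-32 | P1 32-44 | P4 44-49 |
Completion: P1=44  P2=9  P3=18  P4=49  P5=32
Turnaround(P1) = completion − arrival = 44 − 11 = 33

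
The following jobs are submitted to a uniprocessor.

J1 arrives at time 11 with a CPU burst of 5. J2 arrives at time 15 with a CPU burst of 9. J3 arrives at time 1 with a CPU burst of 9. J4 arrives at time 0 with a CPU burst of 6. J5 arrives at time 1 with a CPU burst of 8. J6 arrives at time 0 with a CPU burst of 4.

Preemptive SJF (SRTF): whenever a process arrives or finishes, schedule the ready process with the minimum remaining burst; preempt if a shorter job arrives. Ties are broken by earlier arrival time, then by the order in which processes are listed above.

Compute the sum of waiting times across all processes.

Timeline: | J6 0-4 | J4 4-10 | J5 10-11 | J1 11-16 | J5 16-23 | J3 23-32 | J2 32-41 |
Completion: J1=16  J2=41  J3=32  J4=10  J5=23  J6=4
Waiting = turnaround − burst: J1=0, J2=17, J3=22, J4=4, J5=14, J6=0
Total waiting = 0 + 17 + 22 + 4 + 14 + 0 = 57

57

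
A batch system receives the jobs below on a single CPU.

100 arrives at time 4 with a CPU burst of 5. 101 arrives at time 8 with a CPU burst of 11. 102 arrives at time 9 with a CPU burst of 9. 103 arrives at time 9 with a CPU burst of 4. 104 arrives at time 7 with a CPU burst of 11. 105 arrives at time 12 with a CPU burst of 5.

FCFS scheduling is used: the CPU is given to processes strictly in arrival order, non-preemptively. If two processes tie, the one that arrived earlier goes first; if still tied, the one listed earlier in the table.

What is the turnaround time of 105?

Schedule: | idle 0-4 | 100 4-9 | 104 9-20 | 101 20-31 | 102 31-40 | 103 40-44 | 105 44-49 |
Completion: 100=9  101=31  102=40  103=44  104=20  105=49
Turnaround(105) = completion − arrival = 49 − 12 = 37

37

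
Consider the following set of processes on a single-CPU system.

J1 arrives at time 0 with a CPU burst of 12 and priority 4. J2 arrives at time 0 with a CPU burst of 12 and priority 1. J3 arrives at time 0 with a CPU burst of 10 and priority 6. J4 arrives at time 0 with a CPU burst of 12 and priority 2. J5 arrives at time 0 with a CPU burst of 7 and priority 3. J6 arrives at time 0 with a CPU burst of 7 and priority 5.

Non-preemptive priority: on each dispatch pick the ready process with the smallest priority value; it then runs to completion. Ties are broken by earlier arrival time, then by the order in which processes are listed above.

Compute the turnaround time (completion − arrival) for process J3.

60

Timeline: | J2 0-12 | J4 12-24 | J5 24-31 | J1 31-43 | J6 43-50 | J3 50-60 |
Completion: J1=43  J2=12  J3=60  J4=24  J5=31  J6=50
Turnaround(J3) = completion − arrival = 60 − 0 = 60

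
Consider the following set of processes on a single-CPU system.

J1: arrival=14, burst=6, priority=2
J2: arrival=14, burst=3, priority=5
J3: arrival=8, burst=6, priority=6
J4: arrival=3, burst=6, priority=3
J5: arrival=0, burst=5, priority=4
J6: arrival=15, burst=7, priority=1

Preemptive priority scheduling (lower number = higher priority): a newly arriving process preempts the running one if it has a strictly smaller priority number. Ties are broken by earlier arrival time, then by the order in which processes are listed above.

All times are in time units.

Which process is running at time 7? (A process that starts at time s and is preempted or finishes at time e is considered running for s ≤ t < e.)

Schedule: | J5 0-3 | J4 3-9 | J5 9-11 | J3 11-14 | J1 14-15 | J6 15-22 | J1 22-27 | J2 27-30 | J3 30-33 |
Completion: J1=27  J2=30  J3=33  J4=9  J5=11  J6=22

J4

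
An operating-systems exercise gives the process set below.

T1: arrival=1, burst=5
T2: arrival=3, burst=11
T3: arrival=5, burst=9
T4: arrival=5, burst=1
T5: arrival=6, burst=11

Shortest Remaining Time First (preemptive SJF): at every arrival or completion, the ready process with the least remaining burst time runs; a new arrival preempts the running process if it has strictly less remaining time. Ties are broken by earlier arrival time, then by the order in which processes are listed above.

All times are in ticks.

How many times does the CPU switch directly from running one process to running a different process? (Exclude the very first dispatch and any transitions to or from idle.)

Timeline: | idle 0-1 | T1 1-6 | T4 6-7 | T3 7-16 | T2 16-27 | T5 27-38 |
Completion: T1=6  T2=27  T3=16  T4=7  T5=38

4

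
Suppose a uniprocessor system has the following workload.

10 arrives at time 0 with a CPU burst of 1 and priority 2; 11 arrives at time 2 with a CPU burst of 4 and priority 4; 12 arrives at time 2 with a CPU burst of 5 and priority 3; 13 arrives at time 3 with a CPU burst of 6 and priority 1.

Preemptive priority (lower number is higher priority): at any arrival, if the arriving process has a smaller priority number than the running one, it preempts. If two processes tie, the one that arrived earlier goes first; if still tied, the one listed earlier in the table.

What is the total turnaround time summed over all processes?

33

Timeline: | 10 0-1 | idle 1-2 | 12 2-3 | 13 3-9 | 12 9-13 | 11 13-17 |
Completion: 10=1  11=17  12=13  13=9
Turnaround (C−A): 10=1  11=15  12=11  13=6
Turnaround = completion − arrival: 10=1, 11=15, 12=11, 13=6
Total turnaround = 1 + 15 + 11 + 6 = 33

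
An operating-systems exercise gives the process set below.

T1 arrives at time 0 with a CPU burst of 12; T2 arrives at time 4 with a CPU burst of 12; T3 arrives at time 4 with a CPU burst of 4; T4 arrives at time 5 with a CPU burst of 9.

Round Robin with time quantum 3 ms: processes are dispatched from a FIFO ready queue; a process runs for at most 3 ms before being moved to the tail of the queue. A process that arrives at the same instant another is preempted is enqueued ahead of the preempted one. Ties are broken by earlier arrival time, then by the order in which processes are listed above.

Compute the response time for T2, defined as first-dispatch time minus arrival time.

Schedule: | T1 0-6 | T2 6-9 | T3 9-12 | T4 12-15 | T1 15-18 | T2 18-21 | T3 21-22 | T4 22-25 | T1 25-28 | T2 28-31 | T4 31-34 | T2 34-37 |
Completion: T1=28  T2=37  T3=22  T4=34
Response(T2) = first start − arrival = 6 − 4 = 2

2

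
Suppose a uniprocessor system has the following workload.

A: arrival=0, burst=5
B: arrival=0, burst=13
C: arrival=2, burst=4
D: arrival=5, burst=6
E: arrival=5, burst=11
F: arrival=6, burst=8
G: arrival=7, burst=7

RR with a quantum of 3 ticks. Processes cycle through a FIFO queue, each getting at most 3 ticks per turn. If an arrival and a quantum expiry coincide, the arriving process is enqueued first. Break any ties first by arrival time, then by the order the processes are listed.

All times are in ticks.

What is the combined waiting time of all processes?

194

Timeline: | A 0-3 | B 3-6 | C 6-9 | A 9-11 | D 11-14 | E 14-17 | F 17-20 | B 20-23 | G 23-26 | C 26-27 | D 27-30 | E 30-33 | F 33-36 | B 36-39 | G 39-42 | E 42-45 | F 45-47 | B 47-50 | G 50-51 | E 51-53 | B 53-54 |
Completion: A=11  B=54  C=27  D=30  E=53  F=47  G=51
Waiting = turnaround − burst: A=6, B=41, C=21, D=19, E=37, F=33, G=37
Total waiting = 6 + 41 + 21 + 19 + 37 + 33 + 37 = 194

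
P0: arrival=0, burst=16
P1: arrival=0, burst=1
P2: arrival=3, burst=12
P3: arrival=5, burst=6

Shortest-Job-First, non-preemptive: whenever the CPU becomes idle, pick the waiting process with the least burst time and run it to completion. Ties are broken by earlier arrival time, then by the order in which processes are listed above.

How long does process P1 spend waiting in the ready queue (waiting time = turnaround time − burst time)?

Gantt: | P1 0-1 | P0 1-17 | P3 17-23 | P2 23-35 |
Completion: P0=17  P1=1  P2=35  P3=23
Turnaround (C−A): P0=17  P1=1  P2=32  P3=18
Waiting(P1) = turnaround − burst = 1 − 1 = 0

0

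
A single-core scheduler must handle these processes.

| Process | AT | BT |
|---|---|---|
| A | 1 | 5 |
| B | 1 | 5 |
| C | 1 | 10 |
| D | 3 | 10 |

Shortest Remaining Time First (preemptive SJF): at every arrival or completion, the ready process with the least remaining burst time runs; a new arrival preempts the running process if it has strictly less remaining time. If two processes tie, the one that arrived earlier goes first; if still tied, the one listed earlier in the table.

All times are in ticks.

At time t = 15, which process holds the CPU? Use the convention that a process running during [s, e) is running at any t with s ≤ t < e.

C

Schedule: | idle 0-1 | A 1-6 | B 6-11 | C 11-21 | D 21-31 |
Completion: A=6  B=11  C=21  D=31
Turnaround (C−A): A=5  B=10  C=20  D=28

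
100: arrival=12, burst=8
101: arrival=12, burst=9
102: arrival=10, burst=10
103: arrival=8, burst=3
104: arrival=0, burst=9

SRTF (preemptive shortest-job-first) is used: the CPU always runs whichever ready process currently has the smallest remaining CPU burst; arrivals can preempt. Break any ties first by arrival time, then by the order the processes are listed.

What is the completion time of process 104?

9

Timeline: | 104 0-9 | 103 9-12 | 100 12-20 | 101 20-29 | 102 29-39 |
Completion: 100=20  101=29  102=39  103=12  104=9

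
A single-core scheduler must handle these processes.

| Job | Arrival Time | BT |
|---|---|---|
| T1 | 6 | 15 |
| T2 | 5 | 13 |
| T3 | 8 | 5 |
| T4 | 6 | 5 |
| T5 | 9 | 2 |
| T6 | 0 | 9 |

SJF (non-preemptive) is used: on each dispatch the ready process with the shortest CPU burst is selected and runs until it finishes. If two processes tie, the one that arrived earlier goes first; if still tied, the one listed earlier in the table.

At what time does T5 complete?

11

Schedule: | T6 0-9 | T5 9-11 | T4 11-16 | T3 16-21 | T2 21-34 | T1 34-49 |
Completion: T1=49  T2=34  T3=21  T4=16  T5=11  T6=9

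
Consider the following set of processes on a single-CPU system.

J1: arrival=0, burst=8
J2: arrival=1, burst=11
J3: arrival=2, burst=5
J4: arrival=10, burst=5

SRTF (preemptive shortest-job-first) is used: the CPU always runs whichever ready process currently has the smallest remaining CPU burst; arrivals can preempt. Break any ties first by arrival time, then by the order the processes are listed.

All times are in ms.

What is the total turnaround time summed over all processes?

54

Timeline: | J1 0-2 | J3 2-7 | J1 7-13 | J4 13-18 | J2 18-29 |
Completion: J1=13  J2=29  J3=7  J4=18
Turnaround (C−A): J1=13  J2=28  J3=5  J4=8
Turnaround = completion − arrival: J1=13, J2=28, J3=5, J4=8
Total turnaround = 13 + 28 + 5 + 8 = 54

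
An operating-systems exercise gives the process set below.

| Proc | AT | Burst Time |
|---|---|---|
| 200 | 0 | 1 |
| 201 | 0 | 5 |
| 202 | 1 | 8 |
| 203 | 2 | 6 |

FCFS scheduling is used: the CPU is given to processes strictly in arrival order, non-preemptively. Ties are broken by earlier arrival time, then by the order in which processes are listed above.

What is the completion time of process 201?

6

Gantt: | 200 0-1 | 201 1-6 | 202 6-14 | 203 14-20 |
Completion: 200=1  201=6  202=14  203=20
Turnaround (C−A): 200=1  201=6  202=13  203=18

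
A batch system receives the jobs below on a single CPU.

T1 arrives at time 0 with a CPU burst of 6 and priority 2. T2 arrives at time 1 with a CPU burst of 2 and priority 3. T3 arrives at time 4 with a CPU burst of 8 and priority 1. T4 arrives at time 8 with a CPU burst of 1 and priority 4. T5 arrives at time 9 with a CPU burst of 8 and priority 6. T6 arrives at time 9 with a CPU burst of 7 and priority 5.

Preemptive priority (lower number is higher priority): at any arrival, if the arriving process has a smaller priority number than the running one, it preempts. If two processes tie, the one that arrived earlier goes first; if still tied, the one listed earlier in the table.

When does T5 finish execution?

32

Timeline: | T1 0-4 | T3 4-12 | T1 12-14 | T2 14-16 | T4 16-17 | T6 17-24 | T5 24-32 |
Completion: T1=14  T2=16  T3=12  T4=17  T5=32  T6=24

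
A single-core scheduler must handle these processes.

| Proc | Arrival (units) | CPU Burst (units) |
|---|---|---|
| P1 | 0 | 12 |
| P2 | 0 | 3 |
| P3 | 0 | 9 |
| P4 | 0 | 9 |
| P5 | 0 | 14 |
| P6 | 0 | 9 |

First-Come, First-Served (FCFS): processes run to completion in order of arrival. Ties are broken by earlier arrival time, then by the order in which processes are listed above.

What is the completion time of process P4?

33

Schedule: | P1 0-12 | P2 12-15 | P3 15-24 | P4 24-33 | P5 33-47 | P6 47-56 |
Completion: P1=12  P2=15  P3=24  P4=33  P5=47  P6=56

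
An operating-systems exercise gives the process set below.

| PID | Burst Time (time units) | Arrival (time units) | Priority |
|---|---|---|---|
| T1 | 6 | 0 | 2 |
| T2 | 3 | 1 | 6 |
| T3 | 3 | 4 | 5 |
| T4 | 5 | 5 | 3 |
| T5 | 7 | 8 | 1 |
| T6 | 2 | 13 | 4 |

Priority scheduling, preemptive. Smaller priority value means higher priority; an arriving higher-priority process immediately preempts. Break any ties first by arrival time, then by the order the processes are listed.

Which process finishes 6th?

Gantt: | T1 0-6 | T4 6-8 | T5 8-15 | T4 15-18 | T6 18-20 | T3 20-23 | T2 23-26 |
Completion: T1=6  T2=26  T3=23  T4=18  T5=15  T6=20
Turnaround (C−A): T1=6  T2=25  T3=19  T4=13  T5=7  T6=7
Finish order: T1 → T5 → T4 → T6 → T3 → T2

T2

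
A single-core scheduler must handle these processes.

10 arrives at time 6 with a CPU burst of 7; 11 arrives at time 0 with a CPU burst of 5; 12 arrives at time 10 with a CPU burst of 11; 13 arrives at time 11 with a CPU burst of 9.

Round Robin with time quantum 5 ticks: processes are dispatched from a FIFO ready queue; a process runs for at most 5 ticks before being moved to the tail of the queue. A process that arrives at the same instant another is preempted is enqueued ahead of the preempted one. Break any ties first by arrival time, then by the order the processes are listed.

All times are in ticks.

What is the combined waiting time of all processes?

Timeline: | 11 0-5 | idle 5-6 | 10 6-11 | 12 11-16 | 13 16-21 | 10 21-23 | 12 23-28 | 13 28-32 | 12 32-33 |
Completion: 10=23  11=5  12=33  13=32
Turnaround (C−A): 10=17  11=5  12=23  13=21
Waiting = turnaround − burst: 10=10, 11=0, 12=12, 13=12
Total waiting = 10 + 0 + 12 + 12 = 34

34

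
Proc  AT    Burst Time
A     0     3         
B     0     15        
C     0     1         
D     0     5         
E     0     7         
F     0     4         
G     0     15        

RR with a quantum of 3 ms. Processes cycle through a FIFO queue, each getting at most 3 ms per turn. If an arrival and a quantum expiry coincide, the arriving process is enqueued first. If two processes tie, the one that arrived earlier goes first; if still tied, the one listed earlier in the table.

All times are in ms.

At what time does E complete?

Gantt: | A 0-3 | B 3-6 | C 6-7 | D 7-10 | E 10-13 | F 13-16 | G 16-19 | B 19-22 | D 22-24 | E 24-27 | F 27-28 | G 28-31 | B 31-34 | E 34-35 | G 35-38 | B 38-41 | G 41-44 | B 44-47 | G 47-50 |
Completion: A=3  B=47  C=7  D=24  E=35  F=28  G=50
Turnaround (C−A): A=3  B=47  C=7  D=24  E=35  F=28  G=50

35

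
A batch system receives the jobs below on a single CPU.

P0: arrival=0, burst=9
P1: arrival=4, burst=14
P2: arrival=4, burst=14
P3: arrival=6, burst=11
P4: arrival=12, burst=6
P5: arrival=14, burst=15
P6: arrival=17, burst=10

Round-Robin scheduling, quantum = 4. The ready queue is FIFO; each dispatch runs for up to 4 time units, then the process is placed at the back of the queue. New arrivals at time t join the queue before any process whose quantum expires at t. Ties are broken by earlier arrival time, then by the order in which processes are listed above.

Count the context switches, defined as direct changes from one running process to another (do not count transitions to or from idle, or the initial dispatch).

Schedule: | P0 0-4 | P1 4-8 | P2 8-12 | P0 12-16 | P3 16-20 | P1 20-24 | P4 24-28 | P2 28-32 | P5 32-36 | P0 36-37 | P6 37-41 | P3 41-45 | P1 45-49 | P4 49-51 | P2 51-55 | P5 55-59 | P6 59-63 | P3 63-66 | P1 66-68 | P2 68-70 | P5 70-74 | P6 74-76 | P5 76-79 |
Completion: P0=37  P1=68  P2=70  P3=66  P4=51  P5=79  P6=76
Turnaround (C−A): P0=37  P1=64  P2=66  P3=60  P4=39  P5=65  P6=59

22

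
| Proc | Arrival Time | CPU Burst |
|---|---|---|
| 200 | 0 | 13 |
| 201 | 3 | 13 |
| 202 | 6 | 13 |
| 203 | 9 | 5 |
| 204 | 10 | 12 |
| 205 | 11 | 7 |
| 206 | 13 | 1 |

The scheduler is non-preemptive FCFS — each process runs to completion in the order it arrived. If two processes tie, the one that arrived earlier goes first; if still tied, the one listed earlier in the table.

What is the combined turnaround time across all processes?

Gantt: | 200 0-13 | 201 13-26 | 202 26-39 | 203 39-44 | 204 44-56 | 205 56-63 | 206 63-64 |
Completion: 200=13  201=26  202=39  203=44  204=56  205=63  206=64
Turnaround (C−A): 200=13  201=23  202=33  203=35  204=46  205=52  206=51
Turnaround = completion − arrival: 200=13, 201=23, 202=33, 203=35, 204=46, 205=52, 206=51
Total turnaround = 13 + 23 + 33 + 35 + 46 + 52 + 51 = 253

253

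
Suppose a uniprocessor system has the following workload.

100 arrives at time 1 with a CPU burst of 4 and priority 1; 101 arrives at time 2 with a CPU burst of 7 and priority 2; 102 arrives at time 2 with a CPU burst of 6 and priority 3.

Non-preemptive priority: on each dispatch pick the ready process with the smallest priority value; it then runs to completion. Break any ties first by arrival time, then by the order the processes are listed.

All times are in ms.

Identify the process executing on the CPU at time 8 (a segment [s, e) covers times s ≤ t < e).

101

Gantt: | idle 0-1 | 100 1-5 | 101 5-12 | 102 12-18 |
Completion: 100=5  101=12  102=18
Turnaround (C−A): 100=4  101=10  102=16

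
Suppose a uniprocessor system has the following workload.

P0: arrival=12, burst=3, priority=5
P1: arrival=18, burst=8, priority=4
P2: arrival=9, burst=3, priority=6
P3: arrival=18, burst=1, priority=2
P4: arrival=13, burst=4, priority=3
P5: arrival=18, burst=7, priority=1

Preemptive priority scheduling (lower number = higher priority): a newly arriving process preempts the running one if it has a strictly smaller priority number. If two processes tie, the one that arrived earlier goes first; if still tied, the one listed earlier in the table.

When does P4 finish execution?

Timeline: | idle 0-9 | P2 9-12 | P0 12-13 | P4 13-17 | P0 17-18 | P5 18-25 | P3 25-26 | P1 26-34 | P0 34-35 |
Completion: P0=35  P1=34  P2=12  P3=26  P4=17  P5=25

17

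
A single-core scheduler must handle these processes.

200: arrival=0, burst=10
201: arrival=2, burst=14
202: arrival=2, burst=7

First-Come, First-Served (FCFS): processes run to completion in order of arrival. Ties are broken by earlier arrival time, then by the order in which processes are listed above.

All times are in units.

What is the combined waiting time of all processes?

30

Schedule: | 200 0-10 | 201 10-24 | 202 24-31 |
Completion: 200=10  201=24  202=31
Turnaround (C−A): 200=10  201=22  202=29
Waiting = turnaround − burst: 200=0, 201=8, 202=22
Total waiting = 0 + 8 + 22 = 30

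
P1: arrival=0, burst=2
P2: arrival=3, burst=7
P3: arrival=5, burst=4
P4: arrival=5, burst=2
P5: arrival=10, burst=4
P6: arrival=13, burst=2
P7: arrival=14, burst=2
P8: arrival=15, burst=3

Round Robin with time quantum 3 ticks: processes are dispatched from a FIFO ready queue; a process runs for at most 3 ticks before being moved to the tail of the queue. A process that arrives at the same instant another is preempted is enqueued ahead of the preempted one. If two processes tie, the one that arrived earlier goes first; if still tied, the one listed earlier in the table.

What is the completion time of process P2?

Gantt: | P1 0-2 | idle 2-3 | P2 3-6 | P3 6-9 | P4 9-11 | P2 11-14 | P3 14-15 | P5 15-18 | P6 18-20 | P7 20-22 | P2 22-23 | P8 23-26 | P5 26-27 |
Completion: P1=2  P2=23  P3=15  P4=11  P5=27  P6=20  P7=22  P8=26
Turnaround (C−A): P1=2  P2=20  P3=10  P4=6  P5=17  P6=7  P7=8  P8=11

23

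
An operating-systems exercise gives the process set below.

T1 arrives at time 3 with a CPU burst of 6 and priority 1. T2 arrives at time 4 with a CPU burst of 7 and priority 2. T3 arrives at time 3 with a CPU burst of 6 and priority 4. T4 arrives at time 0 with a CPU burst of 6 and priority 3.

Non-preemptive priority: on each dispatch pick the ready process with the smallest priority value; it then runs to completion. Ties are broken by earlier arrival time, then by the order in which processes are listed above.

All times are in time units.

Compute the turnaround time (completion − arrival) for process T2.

Timeline: | T4 0-6 | T1 6-12 | T2 12-19 | T3 19-25 |
Completion: T1=12  T2=19  T3=25  T4=6
Turnaround (C−A): T1=9  T2=15  T3=22  T4=6
Turnaround(T2) = completion − arrival = 19 − 4 = 15

15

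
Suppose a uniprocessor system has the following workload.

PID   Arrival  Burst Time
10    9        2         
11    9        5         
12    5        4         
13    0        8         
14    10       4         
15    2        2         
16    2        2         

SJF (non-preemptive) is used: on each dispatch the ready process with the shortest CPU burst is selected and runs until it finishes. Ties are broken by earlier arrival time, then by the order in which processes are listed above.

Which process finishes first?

13

Timeline: | 13 0-8 | 15 8-10 | 16 10-12 | 10 12-14 | 12 14-18 | 14 18-22 | 11 22-27 |
Completion: 10=14  11=27  12=18  13=8  14=22  15=10  16=12
Turnaround (C−A): 10=5  11=18  12=13  13=8  14=12  15=8  16=10
Finish order: 13 → 15 → 16 → 10 → 12 → 14 → 11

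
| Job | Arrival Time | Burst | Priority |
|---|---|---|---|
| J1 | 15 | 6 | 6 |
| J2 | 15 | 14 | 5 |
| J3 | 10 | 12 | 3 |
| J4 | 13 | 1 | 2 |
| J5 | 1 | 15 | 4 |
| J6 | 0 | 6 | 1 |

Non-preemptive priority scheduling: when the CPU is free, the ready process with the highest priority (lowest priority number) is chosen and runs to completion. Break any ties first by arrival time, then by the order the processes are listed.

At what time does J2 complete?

Timeline: | J6 0-6 | J5 6-21 | J4 21-22 | J3 22-34 | J2 34-48 | J1 48-54 |
Completion: J1=54  J2=48  J3=34  J4=22  J5=21  J6=6

48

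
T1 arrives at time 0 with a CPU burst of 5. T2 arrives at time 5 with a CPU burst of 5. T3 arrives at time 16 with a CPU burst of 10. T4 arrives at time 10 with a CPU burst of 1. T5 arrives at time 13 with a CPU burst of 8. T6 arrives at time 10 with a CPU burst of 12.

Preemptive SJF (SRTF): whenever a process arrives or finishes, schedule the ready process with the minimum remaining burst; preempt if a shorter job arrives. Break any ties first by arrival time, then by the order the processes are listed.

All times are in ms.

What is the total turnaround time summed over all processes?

Gantt: | T1 0-5 | T2 5-10 | T4 10-11 | T6 11-13 | T5 13-21 | T6 21-31 | T3 31-41 |
Completion: T1=5  T2=10  T3=41  T4=11  T5=21  T6=31
Turnaround (C−A): T1=5  T2=5  T3=25  T4=1  T5=8  T6=21
Turnaround = completion − arrival: T1=5, T2=5, T3=25, T4=1, T5=8, T6=21
Total turnaround = 5 + 5 + 25 + 1 + 8 + 21 = 65

65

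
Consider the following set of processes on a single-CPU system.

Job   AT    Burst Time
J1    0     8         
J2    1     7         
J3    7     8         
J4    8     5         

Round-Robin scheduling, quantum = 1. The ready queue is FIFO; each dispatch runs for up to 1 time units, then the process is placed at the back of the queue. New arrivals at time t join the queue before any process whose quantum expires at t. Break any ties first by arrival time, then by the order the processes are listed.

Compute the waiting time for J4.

Timeline: | J1 0-1 | J2 1-2 | J1 2-3 | J2 3-4 | J1 4-5 | J2 5-6 | J1 6-7 | J2 7-8 | J3 8-9 | J1 9-10 | J4 10-11 | J2 11-12 | J3 12-13 | J1 13-14 | J4 14-15 | J2 15-16 | J3 16-17 | J1 17-18 | J4 18-19 | J2 19-20 | J3 20-21 | J1 21-22 | J4 22-23 | J3 23-24 | J4 24-25 | J3 25-28 |
Completion: J1=22  J2=20  J3=28  J4=25
Turnaround (C−A): J1=22  J2=19  J3=21  J4=17
Waiting(J4) = turnaround − burst = 17 − 5 = 12

12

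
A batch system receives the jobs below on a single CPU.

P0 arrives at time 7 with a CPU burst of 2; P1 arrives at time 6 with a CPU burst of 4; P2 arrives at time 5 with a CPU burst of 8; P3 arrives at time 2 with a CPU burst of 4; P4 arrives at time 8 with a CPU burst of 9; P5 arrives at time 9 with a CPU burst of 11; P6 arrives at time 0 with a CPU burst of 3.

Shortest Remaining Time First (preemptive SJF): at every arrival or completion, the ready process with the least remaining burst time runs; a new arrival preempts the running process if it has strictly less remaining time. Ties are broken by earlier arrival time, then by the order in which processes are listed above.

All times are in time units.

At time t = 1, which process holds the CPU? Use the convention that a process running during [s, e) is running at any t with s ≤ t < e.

P6

Schedule: | P6 0-3 | P3 3-7 | P0 7-9 | P1 9-13 | P2 13-21 | P4 21-30 | P5 30-41 |
Completion: P0=9  P1=13  P2=21  P3=7  P4=30  P5=41  P6=3
Turnaround (C−A): P0=2  P1=7  P2=16  P3=5  P4=22  P5=32  P6=3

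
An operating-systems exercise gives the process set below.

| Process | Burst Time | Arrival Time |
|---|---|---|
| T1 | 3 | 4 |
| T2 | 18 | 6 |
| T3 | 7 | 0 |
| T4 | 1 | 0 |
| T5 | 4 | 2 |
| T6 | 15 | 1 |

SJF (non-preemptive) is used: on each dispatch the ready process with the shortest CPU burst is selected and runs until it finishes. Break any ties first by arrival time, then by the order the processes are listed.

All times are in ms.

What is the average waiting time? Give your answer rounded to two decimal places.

Timeline: | T4 0-1 | T3 1-8 | T1 8-11 | T5 11-15 | T6 15-30 | T2 30-48 |
Completion: T1=11  T2=48  T3=8  T4=1  T5=15  T6=30
Turnaround (C−A): T1=7  T2=42  T3=8  T4=1  T5=13  T6=29
Waiting times: T1=4, T2=24, T3=1, T4=0, T5=9, T6=14
Average waiting = (4+24+1+0+9+14) / 6 = 52/6 = 8.67

8.67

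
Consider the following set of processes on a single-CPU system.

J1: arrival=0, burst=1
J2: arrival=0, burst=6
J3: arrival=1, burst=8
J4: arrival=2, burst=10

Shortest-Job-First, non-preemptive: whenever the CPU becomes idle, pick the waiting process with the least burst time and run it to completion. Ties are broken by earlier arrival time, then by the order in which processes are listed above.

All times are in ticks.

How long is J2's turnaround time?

7

Gantt: | J1 0-1 | J2 1-7 | J3 7-15 | J4 15-25 |
Completion: J1=1  J2=7  J3=15  J4=25
Turnaround (C−A): J1=1  J2=7  J3=14  J4=23
Turnaround(J2) = completion − arrival = 7 − 0 = 7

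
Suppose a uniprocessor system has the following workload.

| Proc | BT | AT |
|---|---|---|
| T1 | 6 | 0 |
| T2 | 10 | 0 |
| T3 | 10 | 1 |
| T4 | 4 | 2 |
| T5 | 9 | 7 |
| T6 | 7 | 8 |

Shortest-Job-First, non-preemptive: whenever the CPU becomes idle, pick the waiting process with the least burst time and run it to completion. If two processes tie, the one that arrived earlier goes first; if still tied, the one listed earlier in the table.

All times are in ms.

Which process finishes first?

Timeline: | T1 0-6 | T4 6-10 | T6 10-17 | T5 17-26 | T2 26-36 | T3 36-46 |
Completion: T1=6  T2=36  T3=46  T4=10  T5=26  T6=17
Turnaround (C−A): T1=6  T2=36  T3=45  T4=8  T5=19  T6=9
Finish order: T1 → T4 → T6 → T5 → T2 → T3

T1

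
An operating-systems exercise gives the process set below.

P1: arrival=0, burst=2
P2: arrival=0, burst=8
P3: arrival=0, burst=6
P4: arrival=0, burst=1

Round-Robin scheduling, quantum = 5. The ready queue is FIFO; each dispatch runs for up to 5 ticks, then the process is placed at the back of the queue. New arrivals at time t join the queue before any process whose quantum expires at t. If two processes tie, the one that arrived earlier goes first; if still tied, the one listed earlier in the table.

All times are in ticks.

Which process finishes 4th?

Schedule: | P1 0-2 | P2 2-7 | P3 7-12 | P4 12-13 | P2 13-16 | P3 16-17 |
Completion: P1=2  P2=16  P3=17  P4=13
Finish order: P1 → P4 → P2 → P3

P3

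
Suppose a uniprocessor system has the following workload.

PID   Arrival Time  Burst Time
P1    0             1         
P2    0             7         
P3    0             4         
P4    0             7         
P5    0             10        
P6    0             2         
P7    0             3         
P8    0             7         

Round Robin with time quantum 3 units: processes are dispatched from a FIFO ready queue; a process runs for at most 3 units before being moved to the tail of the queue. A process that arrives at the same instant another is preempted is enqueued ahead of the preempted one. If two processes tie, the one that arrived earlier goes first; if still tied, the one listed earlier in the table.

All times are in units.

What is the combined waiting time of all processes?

170

Timeline: | P1 0-1 | P2 1-4 | P3 4-7 | P4 7-10 | P5 10-13 | P6 13-15 | P7 15-18 | P8 18-21 | P2 21-24 | P3 24-25 | P4 25-28 | P5 28-31 | P8 31-34 | P2 34-35 | P4 35-36 | P5 36-39 | P8 39-40 | P5 40-41 |
Completion: P1=1  P2=35  P3=25  P4=36  P5=41  P6=15  P7=18  P8=40
Turnaround (C−A): P1=1  P2=35  P3=25  P4=36  P5=41  P6=15  P7=18  P8=40
Waiting = turnaround − burst: P1=0, P2=28, P3=21, P4=29, P5=31, P6=13, P7=15, P8=33
Total waiting = 0 + 28 + 21 + 29 + 31 + 13 + 15 + 33 = 170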